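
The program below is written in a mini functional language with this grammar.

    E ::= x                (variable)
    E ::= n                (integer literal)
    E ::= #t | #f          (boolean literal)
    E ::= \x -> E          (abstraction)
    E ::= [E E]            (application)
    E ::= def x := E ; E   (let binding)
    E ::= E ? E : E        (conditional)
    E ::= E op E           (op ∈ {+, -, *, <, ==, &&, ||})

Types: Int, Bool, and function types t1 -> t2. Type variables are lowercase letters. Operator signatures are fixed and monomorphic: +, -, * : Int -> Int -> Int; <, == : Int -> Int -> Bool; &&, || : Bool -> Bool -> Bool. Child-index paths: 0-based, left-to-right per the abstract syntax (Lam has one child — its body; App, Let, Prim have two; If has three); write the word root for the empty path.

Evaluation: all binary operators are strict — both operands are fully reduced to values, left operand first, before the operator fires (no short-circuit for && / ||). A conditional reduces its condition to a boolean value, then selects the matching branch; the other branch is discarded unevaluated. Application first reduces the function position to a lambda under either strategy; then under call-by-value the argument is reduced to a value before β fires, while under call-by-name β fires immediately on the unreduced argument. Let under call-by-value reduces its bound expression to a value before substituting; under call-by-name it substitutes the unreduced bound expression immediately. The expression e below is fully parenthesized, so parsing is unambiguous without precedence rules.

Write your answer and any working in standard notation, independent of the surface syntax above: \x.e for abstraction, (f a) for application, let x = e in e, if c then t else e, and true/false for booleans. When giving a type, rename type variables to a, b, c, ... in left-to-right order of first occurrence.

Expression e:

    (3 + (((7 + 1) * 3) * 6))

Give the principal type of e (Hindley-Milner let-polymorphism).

Working:
  unify Int ~ Int
  unify Int ~ Int
  unify Int ~ Int
  unify Int ~ Int
  unify Int ~ Int
  unify Int ~ Int
  unify Int ~ Int
  unify Int ~ Int

Answer: Int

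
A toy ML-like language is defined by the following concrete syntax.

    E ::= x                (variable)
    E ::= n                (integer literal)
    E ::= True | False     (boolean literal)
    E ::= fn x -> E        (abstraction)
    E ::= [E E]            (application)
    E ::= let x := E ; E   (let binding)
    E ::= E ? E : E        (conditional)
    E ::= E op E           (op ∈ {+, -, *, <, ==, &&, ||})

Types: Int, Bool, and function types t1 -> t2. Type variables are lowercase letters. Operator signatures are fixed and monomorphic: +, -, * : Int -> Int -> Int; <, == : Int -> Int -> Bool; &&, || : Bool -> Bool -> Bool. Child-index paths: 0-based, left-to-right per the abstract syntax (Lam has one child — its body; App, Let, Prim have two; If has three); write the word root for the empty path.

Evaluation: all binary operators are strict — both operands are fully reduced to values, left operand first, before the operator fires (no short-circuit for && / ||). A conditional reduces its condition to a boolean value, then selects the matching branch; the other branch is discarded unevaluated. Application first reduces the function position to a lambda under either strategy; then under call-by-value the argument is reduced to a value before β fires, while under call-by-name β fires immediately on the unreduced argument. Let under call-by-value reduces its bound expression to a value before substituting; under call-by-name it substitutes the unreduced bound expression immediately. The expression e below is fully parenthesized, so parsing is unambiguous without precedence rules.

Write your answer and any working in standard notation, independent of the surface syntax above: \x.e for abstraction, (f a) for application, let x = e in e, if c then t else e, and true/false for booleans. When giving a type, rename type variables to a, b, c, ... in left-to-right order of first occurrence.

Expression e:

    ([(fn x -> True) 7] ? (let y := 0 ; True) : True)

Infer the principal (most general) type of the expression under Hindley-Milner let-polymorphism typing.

Answer: Bool

Working:
\x._ : a -> Bool
  unify a -> Bool ~ Int -> b
  unify a ~ Int
  unify Bool ~ b
_ _ : Bool
  unify Bool ~ Bool
let y : Int
  unify Bool ~ Bool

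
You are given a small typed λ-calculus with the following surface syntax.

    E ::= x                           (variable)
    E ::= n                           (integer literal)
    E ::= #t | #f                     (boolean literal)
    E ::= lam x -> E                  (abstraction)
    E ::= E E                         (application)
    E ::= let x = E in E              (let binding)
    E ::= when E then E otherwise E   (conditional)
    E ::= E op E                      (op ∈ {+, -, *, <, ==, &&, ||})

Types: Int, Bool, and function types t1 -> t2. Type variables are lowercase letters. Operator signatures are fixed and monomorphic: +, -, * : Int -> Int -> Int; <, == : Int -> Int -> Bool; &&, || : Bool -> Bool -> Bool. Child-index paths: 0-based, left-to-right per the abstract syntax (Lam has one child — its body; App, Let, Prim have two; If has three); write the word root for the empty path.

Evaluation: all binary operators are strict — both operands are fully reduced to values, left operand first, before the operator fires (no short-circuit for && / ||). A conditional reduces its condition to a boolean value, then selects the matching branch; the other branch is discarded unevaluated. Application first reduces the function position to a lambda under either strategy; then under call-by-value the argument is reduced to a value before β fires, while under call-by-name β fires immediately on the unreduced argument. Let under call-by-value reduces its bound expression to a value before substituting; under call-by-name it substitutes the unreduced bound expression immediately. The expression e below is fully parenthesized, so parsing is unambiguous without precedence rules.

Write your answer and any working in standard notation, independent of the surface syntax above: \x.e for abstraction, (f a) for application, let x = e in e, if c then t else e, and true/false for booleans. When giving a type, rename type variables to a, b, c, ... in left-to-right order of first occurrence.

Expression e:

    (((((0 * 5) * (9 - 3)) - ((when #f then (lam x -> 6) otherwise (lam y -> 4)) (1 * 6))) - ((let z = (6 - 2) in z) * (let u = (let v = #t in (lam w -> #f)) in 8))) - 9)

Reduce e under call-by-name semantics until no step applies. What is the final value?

Answer: -45

Trace:
step 0: (((((0 * 5) * (9 - 3)) - ((if false then (\x.6) else (\y.4)) (1 * 6))) - ((let z = (6 - 2) in z) * (let u = (let v = true in (\w.false)) in 8))) - 9)
step 1: [delta@0.0.0.0] ((((0 * (9 - 3)) - ((if false then (\x.6) else (\y.4)) (1 * 6))) - ((let z = (6 - 2) in z) * (let u = (let v = true in (\w.false)) in 8))) - 9)
step 2: [delta@0.0.0.1] ((((0 * 6) - ((if false then (\x.6) else (\y.4)) (1 * 6))) - ((let z = (6 - 2) in z) * (let u = (let v = true in (\w.false)) in 8))) - 9)
step 3: [delta@0.0.0] (((0 - ((if false then (\x.6) else (\y.4)) (1 * 6))) - ((let z = (6 - 2) in z) * (let u = (let v = true in (\w.false)) in 8))) - 9)
step 4: [if@0.0.1.0] (((0 - ((\y.4) (1 * 6))) - ((let z = (6 - 2) in z) * (let u = (let v = true in (\w.false)) in 8))) - 9)
step 5: [beta@0.0.1] (((0 - 4) - ((let z = (6 - 2) in z) * (let u = (let v = true in (\w.false)) in 8))) - 9)
step 6: [delta@0.0] ((-4 - ((let z = (6 - 2) in z) * (let u = (let v = true in (\w.false)) in 8))) - 9)
step 7: [let@0.1.0] ((-4 - ((6 - 2) * (let u = (let v = true in (\w.false)) in 8))) - 9)
step 8: [delta@0.1.0] ((-4 - (4 * (let u = (let v = true in (\w.false)) in 8))) - 9)
step 9: [let@0.1.1] ((-4 - (4 * 8)) - 9)
step 10: [delta@0.1] ((-4 - 32) - 9)
step 11: [delta@0] (-36 - 9)
step 12: [delta@root] -45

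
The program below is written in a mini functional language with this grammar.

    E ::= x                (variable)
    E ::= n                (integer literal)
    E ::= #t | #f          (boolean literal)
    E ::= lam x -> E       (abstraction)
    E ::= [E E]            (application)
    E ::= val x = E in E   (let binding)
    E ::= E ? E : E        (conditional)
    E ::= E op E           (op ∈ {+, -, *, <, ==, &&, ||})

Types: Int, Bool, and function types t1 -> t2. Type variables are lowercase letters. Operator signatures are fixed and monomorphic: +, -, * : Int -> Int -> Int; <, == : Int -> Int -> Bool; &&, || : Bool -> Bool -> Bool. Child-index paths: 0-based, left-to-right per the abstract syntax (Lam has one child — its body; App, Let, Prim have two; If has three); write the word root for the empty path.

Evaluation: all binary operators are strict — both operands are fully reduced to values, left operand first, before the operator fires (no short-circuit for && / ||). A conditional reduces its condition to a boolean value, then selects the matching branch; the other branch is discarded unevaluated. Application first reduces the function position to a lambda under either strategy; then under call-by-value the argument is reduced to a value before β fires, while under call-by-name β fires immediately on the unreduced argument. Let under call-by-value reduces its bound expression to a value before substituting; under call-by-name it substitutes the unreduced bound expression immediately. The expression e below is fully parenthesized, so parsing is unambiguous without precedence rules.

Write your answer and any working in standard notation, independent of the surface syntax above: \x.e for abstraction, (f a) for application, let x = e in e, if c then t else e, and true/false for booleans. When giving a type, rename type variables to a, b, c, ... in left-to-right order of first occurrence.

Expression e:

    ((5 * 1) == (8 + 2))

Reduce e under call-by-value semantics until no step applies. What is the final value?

Answer: false

Trace:
step 0: ((5 * 1) == (8 + 2))
step 1: [delta@0] (5 == (8 + 2))
step 2: [delta@1] (5 == 10)
step 3: [delta@root] false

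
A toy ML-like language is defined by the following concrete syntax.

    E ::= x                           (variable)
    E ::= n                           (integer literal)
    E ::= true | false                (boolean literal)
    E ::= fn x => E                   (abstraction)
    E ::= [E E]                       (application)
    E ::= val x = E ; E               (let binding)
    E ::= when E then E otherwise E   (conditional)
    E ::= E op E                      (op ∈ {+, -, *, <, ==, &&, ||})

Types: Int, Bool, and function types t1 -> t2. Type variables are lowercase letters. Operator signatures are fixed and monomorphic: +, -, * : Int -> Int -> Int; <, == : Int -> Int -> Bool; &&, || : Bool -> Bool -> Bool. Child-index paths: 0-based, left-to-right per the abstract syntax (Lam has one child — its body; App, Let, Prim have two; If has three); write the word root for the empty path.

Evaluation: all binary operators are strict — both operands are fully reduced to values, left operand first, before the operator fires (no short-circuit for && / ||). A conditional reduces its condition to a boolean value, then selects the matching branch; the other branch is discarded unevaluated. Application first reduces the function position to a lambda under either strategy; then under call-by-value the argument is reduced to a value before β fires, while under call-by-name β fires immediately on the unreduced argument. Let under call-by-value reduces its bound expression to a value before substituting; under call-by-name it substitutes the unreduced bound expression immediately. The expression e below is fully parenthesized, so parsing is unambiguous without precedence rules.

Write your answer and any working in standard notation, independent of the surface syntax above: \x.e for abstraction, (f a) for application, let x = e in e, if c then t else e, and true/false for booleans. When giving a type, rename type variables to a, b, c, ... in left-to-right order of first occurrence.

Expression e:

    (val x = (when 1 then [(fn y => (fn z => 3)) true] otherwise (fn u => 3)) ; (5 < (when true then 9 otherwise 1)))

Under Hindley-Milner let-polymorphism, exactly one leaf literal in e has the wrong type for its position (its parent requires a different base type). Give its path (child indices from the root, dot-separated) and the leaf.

Trace:
  unify Int ~ Bool
  FAIL: mismatch Int ~ Bool

Answer: 0.0 : 1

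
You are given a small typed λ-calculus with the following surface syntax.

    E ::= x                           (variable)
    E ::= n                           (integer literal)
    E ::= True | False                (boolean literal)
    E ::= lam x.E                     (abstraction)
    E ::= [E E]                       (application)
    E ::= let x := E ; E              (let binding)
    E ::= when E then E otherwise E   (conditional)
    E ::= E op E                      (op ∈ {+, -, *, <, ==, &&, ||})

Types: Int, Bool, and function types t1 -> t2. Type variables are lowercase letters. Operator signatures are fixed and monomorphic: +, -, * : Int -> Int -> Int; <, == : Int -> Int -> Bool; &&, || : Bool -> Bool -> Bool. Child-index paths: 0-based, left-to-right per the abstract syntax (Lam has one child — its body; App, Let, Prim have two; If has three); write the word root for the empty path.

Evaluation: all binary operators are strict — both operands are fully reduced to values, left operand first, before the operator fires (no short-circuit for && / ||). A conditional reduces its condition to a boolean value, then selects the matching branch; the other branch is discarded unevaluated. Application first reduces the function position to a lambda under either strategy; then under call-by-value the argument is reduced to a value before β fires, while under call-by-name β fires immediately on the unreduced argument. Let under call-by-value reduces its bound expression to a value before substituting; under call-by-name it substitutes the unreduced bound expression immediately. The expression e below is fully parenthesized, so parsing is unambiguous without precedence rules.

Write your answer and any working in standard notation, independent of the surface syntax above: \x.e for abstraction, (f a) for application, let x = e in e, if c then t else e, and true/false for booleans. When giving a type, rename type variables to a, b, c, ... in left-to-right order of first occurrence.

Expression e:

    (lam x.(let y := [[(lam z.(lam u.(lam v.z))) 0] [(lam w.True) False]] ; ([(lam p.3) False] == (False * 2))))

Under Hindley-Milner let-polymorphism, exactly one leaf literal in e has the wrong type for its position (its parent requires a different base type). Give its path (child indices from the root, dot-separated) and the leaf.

Trace:
z : b
\v._ : d -> b
\u._ : c -> d -> b
\z._ : b -> c -> d -> b
  unify b -> c -> d -> b ~ Int -> e
  unify b ~ Int
  unify c -> d -> Int ~ e
_ _ : c -> d -> Int
\w._ : f -> Bool
  unify f -> Bool ~ Bool -> g
  unify f ~ Bool
  unify Bool ~ g
_ _ : Bool
  unify c -> d -> Int ~ Bool -> h
  unify c ~ Bool
  unify d -> Int ~ h
_ _ : d -> Int
let y : forall. d -> Int
\p._ : i -> Int
  unify i -> Int ~ Bool -> j
  unify i ~ Bool
  unify Int ~ j
_ _ : Int
  unify Int ~ Int
  unify Bool ~ Int
  FAIL: mismatch Bool ~ Int

Answer: 0.1.1.0 : false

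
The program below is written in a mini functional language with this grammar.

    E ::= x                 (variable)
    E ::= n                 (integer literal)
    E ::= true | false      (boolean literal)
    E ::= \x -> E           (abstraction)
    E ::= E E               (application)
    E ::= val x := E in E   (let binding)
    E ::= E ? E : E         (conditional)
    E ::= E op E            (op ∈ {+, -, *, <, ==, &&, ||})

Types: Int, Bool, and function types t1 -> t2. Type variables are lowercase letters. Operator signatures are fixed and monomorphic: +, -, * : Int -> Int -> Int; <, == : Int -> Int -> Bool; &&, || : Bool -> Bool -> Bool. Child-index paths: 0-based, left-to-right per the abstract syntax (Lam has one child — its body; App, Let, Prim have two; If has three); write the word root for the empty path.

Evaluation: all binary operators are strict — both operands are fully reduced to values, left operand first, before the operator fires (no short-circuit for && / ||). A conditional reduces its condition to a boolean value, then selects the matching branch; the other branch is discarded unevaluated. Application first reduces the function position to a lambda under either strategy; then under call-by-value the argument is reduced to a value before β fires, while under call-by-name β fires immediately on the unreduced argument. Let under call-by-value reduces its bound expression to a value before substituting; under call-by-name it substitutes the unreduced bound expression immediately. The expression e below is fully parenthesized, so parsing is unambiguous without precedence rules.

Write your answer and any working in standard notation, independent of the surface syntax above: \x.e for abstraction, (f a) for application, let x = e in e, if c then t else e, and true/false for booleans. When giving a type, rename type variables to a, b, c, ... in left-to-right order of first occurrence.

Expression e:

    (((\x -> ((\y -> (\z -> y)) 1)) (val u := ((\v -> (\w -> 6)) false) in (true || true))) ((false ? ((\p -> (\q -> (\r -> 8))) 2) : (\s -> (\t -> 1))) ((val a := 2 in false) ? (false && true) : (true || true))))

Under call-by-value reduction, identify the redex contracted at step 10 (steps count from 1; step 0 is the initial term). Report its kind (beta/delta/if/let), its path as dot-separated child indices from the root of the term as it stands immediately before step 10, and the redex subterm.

Answer: beta at 1 : ((\s.(\t.1)) true)

Trace:
step 0: (((\x.((\y.(\z.y)) 1)) (let u = ((\v.(\w.6)) false) in (true || true))) ((if false then ((\p.(\q.(\r.8))) 2) else (\s.(\t.1))) (if (let a = 2 in false) then (false && true) else (true || true))))
step 1: [beta@0.1.0] (((\x.((\y.(\z.y)) 1)) (let u = (\w.6) in (true || true))) ((if false then ((\p.(\q.(\r.8))) 2) else (\s.(\t.1))) (if (let a = 2 in false) then (false && true) else (true || true))))
step 2: [let@0.1] (((\x.((\y.(\z.y)) 1)) (true || true)) ((if false then ((\p.(\q.(\r.8))) 2) else (\s.(\t.1))) (if (let a = 2 in false) then (false && true) else (true || true))))
step 3: [delta@0.1] (((\x.((\y.(\z.y)) 1)) true) ((if false then ((\p.(\q.(\r.8))) 2) else (\s.(\t.1))) (if (let a = 2 in false) then (false && true) else (true || true))))
step 4: [beta@0] (((\y.(\z.y)) 1) ((if false then ((\p.(\q.(\r.8))) 2) else (\s.(\t.1))) (if (let a = 2 in false) then (false && true) else (true || true))))
step 5: [beta@0] ((\z.1) ((if false then ((\p.(\q.(\r.8))) 2) else (\s.(\t.1))) (if (let a = 2 in false) then (false && true) else (true || true))))
step 6: [if@1.0] ((\z.1) ((\s.(\t.1)) (if (let a = 2 in false) then (false && true) else (true || true))))
step 7: [let@1.1.0] ((\z.1) ((\s.(\t.1)) (if false then (false && true) else (true || true))))
step 8: [if@1.1] ((\z.1) ((\s.(\t.1)) (true || true)))
step 9: [delta@1.1] ((\z.1) ((\s.(\t.1)) true))
step 10: [beta@1] ((\z.1) (\t.1))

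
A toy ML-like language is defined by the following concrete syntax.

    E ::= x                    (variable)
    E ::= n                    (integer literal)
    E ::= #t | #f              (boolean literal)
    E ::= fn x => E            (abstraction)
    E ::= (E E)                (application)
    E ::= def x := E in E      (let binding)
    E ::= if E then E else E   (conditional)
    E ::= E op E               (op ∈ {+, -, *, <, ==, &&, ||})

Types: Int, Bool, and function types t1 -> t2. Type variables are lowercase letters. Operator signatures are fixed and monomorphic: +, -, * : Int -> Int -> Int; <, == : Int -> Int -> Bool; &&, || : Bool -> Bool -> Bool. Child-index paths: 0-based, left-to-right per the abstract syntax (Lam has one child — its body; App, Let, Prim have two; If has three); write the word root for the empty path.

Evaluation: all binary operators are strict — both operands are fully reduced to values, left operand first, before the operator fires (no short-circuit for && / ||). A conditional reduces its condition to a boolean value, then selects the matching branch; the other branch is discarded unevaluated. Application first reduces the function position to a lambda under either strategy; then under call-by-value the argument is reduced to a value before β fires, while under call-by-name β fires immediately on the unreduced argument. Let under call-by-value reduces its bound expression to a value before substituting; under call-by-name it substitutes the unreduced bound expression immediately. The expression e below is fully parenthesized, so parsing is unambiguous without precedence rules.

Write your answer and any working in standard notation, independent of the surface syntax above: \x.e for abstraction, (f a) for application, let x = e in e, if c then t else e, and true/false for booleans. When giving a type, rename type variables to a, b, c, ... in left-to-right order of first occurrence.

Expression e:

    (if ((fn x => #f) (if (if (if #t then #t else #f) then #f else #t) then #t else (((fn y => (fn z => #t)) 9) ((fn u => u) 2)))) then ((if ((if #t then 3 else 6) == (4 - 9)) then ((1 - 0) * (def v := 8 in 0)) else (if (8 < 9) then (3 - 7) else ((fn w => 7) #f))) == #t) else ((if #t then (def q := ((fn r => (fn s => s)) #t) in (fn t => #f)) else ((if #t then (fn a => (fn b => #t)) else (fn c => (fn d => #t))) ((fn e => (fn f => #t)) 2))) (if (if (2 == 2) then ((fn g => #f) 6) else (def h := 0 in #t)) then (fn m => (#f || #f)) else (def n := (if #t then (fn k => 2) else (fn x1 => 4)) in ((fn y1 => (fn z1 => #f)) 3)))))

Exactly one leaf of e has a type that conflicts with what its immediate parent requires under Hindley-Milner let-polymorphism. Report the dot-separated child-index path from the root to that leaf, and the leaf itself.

Answer: 1.1 : true

Trace:
\x._ : a -> Bool
  unify Bool ~ Bool
  unify Bool ~ Bool
  unify Bool ~ Bool
  unify Bool ~ Bool
  unify Bool ~ Bool
\z._ : c -> Bool
\y._ : b -> c -> Bool
  unify b -> c -> Bool ~ Int -> d
  unify b ~ Int
  unify c -> Bool ~ d
_ _ : c -> Bool
u : e
\u._ : e -> e
  unify e -> e ~ Int -> f
  unify e ~ Int
  unify Int ~ f
_ _ : Int
  unify c -> Bool ~ Int -> g
  unify c ~ Int
  unify Bool ~ g
_ _ : Bool
  unify Bool ~ Bool
  unify a -> Bool ~ Bool -> h
  unify a ~ Bool
  unify Bool ~ h
_ _ : Bool
  unify Bool ~ Bool
  unify Bool ~ Bool
  unify Int ~ Int
  unify Int ~ Int
  unify Int ~ Int
  unify Int ~ Int
  unify Int ~ Int
  unify Bool ~ Bool
  unify Int ~ Int
  unify Int ~ Int
  unify Int ~ Int
let v : Int
  unify Int ~ Int
  unify Int ~ Int
  unify Int ~ Int
  unify Bool ~ Bool
  unify Int ~ Int
  unify Int ~ Int
\w._ : i -> Int
  unify i -> Int ~ Bool -> j
  unify i ~ Bool
  unify Int ~ j
_ _ : Int
  unify Int ~ Int
  unify Int ~ Int
  unify Int ~ Int
  unify Bool ~ Int
  FAIL: mismatch Bool ~ Int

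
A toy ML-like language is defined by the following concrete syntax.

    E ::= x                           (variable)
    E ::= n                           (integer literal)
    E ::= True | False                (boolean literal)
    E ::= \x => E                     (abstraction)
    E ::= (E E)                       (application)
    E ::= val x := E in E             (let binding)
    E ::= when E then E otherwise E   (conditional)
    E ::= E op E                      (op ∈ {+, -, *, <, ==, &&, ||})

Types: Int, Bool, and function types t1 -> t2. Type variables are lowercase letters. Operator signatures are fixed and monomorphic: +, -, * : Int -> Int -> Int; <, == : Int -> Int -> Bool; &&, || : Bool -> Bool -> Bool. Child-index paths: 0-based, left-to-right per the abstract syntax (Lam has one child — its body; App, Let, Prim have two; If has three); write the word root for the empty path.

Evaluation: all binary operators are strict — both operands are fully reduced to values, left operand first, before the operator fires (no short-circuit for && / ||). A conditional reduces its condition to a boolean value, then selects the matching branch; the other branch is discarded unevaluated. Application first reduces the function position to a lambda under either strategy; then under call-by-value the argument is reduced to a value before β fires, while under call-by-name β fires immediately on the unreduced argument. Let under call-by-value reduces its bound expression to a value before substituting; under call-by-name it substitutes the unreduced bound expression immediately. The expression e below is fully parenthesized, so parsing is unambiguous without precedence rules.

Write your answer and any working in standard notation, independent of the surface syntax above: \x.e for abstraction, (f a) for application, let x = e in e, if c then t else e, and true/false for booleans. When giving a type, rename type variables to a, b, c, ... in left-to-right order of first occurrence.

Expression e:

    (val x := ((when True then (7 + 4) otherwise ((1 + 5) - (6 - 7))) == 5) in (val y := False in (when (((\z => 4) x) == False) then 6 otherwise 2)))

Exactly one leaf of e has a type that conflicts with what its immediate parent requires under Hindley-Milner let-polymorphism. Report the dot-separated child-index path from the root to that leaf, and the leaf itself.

Working:
  unify Bool ~ Bool
  unify Int ~ Int
  unify Int ~ Int
  unify Int ~ Int
  unify Int ~ Int
  unify Int ~ Int
  unify Int ~ Int
  unify Int ~ Int
  unify Int ~ Int
  unify Int ~ Int
  unify Int ~ Int
  unify Int ~ Int
let x : Bool
let y : Bool
\z._ : a -> Int
x : Bool
  unify a -> Int ~ Bool -> b
  unify a ~ Bool
  unify Int ~ b
_ _ : Int
  unify Int ~ Int
  unify Bool ~ Int
  FAIL: mismatch Bool ~ Int

Answer: 1.1.0.1 : false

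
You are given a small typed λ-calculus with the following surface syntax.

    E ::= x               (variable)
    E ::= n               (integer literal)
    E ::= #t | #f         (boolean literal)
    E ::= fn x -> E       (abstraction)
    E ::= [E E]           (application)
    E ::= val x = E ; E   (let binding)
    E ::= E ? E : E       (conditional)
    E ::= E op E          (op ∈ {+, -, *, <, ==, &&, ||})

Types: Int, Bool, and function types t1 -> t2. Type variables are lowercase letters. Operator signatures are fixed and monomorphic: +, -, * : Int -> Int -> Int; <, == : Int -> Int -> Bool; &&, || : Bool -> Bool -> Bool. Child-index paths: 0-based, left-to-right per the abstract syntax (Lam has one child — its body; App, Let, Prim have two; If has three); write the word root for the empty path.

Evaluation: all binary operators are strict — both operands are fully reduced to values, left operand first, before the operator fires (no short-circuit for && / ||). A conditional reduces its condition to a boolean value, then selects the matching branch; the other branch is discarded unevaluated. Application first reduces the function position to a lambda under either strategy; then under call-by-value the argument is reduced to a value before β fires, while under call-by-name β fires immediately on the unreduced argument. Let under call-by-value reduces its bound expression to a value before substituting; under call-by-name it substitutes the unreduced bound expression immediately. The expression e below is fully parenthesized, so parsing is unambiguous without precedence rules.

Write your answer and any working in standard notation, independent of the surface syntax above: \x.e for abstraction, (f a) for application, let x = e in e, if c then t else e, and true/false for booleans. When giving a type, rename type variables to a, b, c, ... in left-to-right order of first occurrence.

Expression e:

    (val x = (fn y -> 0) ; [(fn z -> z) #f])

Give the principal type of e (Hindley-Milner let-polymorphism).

Working:
\y._ : a -> Int
let x : forall. a -> Int
z : b
\z._ : b -> b
  unify b -> b ~ Bool -> c
  unify b ~ Bool
  unify Bool ~ c
_ _ : Bool

Answer: Bool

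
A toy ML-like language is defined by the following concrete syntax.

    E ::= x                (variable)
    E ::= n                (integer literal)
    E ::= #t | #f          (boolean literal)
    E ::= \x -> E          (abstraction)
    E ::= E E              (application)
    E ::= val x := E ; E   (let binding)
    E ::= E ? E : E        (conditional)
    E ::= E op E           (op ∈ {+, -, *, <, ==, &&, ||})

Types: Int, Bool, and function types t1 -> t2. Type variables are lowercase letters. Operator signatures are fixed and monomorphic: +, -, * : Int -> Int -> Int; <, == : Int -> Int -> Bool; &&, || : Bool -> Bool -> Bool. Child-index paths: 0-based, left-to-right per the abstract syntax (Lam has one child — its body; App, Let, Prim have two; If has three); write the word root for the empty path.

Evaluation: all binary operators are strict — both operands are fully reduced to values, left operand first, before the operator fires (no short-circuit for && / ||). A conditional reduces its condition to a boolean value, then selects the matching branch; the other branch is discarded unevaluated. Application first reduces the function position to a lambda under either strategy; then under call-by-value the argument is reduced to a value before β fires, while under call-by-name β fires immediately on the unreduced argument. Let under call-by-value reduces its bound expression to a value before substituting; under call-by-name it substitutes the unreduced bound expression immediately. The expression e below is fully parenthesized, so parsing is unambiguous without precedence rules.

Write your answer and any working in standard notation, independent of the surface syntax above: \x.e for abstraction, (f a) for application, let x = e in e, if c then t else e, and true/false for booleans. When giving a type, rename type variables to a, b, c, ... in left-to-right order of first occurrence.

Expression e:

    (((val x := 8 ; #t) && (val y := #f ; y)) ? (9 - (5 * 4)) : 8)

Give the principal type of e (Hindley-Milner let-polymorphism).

Working:
let x : Int
  unify Bool ~ Bool
let y : Bool
y : Bool
  unify Bool ~ Bool
  unify Bool ~ Bool
  unify Int ~ Int
  unify Int ~ Int
  unify Int ~ Int
  unify Int ~ Int
  unify Int ~ Int

Answer: Int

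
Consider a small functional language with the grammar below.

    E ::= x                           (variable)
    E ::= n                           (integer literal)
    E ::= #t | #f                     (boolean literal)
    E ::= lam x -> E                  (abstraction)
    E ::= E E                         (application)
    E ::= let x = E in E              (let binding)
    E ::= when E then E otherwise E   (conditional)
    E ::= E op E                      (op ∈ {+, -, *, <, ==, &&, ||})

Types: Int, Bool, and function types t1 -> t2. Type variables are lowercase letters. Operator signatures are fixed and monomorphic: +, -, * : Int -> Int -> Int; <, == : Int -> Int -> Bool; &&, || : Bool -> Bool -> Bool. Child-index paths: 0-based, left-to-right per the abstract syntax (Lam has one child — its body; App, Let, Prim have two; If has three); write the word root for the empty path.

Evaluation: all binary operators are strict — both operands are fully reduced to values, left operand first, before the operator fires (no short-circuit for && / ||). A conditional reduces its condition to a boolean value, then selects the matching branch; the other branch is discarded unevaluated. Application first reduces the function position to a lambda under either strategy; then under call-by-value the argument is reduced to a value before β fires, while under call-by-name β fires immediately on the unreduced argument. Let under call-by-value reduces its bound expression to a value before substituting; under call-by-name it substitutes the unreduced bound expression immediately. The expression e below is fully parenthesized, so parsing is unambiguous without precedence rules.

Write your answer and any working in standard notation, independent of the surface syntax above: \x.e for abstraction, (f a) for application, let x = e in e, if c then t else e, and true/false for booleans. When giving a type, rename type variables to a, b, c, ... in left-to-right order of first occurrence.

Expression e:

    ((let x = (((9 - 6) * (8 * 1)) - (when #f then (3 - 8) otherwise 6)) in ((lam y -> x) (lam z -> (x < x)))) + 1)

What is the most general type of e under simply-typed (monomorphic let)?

Working:
  unify Int ~ Int
  unify Int ~ Int
  unify Int ~ Int
  unify Int ~ Int
  unify Int ~ Int
  unify Int ~ Int
  unify Int ~ Int
  unify Bool ~ Bool
  unify Int ~ Int
  unify Int ~ Int
  unify Int ~ Int
  unify Int ~ Int
let x : Int
x : Int
\y._ : a -> Int
x : Int
  unify Int ~ Int
x : Int
  unify Int ~ Int
\z._ : b -> Bool
  unify a -> Int ~ (b -> Bool) -> c
  unify a ~ b -> Bool
  unify Int ~ c
_ _ : Int
  unify Int ~ Int
  unify Int ~ Int

Answer: Int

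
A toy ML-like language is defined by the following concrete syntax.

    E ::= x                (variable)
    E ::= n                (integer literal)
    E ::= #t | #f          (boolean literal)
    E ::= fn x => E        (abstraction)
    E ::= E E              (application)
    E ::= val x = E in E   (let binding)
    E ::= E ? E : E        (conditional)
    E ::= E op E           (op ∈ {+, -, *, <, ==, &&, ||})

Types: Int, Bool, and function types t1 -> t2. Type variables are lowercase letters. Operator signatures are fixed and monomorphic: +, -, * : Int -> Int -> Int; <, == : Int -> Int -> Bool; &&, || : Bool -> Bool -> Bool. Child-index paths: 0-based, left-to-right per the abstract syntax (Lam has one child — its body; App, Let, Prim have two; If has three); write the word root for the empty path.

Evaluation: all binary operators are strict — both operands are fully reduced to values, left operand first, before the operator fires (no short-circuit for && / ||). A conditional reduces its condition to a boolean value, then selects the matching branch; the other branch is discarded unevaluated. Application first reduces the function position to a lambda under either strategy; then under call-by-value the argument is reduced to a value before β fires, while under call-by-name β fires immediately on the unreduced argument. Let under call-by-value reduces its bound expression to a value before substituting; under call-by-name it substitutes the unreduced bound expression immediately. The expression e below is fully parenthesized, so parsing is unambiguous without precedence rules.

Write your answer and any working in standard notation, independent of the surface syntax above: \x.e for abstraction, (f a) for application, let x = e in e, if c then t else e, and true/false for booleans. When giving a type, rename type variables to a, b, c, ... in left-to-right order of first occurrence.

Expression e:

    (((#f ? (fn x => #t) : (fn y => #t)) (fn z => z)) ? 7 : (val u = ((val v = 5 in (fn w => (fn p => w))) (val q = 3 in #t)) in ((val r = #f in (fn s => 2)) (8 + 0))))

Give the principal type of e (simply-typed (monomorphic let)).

Trace:
  unify Bool ~ Bool
\x._ : a -> Bool
\y._ : b -> Bool
  unify a -> Bool ~ b -> Bool
  unify a ~ b
  unify Bool ~ Bool
z : c
\z._ : c -> c
  unify b -> Bool ~ (c -> c) -> d
  unify b ~ c -> c
  unify Bool ~ d
_ _ : Bool
  unify Bool ~ Bool
let v : Int
w : e
\p._ : f -> e
\w._ : e -> f -> e
let q : Int
  unify e -> f -> e ~ Bool -> g
  unify e ~ Bool
  unify f -> Bool ~ g
_ _ : f -> Bool
let u : f -> Bool
let r : Bool
\s._ : h -> Int
  unify Int ~ Int
  unify Int ~ Int
  unify h -> Int ~ Int -> i
  unify h ~ Int
  unify Int ~ i
_ _ : Int
  unify Int ~ Int

Answer: Int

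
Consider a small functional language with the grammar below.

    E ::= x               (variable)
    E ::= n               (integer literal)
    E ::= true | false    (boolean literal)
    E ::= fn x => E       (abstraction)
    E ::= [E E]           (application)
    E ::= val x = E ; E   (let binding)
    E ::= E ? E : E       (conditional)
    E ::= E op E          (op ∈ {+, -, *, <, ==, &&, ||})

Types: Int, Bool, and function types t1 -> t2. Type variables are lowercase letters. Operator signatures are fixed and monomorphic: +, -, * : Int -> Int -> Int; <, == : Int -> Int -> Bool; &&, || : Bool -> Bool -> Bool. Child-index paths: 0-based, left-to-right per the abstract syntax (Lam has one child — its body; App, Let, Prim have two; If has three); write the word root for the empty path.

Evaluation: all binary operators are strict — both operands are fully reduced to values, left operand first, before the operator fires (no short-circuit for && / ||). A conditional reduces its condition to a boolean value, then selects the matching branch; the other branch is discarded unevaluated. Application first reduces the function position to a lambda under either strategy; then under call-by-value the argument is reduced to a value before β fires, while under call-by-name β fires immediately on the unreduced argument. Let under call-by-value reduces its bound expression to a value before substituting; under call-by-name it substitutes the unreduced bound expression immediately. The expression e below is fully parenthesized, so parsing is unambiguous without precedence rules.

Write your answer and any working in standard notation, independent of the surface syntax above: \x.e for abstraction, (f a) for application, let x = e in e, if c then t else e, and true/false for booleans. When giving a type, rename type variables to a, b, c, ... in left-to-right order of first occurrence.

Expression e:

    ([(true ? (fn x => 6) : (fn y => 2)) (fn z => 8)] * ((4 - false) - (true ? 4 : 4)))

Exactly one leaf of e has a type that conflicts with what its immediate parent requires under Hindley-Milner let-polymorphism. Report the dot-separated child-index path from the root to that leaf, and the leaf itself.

Derivation:
  unify Bool ~ Bool
\x._ : a -> Int
\y._ : b -> Int
  unify a -> Int ~ b -> Int
  unify a ~ b
  unify Int ~ Int
\z._ : c -> Int
  unify b -> Int ~ (c -> Int) -> d
  unify b ~ c -> Int
  unify Int ~ d
_ _ : Int
  unify Int ~ Int
  unify Int ~ Int
  unify Bool ~ Int
  FAIL: mismatch Bool ~ Int

Answer: 1.0.1 : false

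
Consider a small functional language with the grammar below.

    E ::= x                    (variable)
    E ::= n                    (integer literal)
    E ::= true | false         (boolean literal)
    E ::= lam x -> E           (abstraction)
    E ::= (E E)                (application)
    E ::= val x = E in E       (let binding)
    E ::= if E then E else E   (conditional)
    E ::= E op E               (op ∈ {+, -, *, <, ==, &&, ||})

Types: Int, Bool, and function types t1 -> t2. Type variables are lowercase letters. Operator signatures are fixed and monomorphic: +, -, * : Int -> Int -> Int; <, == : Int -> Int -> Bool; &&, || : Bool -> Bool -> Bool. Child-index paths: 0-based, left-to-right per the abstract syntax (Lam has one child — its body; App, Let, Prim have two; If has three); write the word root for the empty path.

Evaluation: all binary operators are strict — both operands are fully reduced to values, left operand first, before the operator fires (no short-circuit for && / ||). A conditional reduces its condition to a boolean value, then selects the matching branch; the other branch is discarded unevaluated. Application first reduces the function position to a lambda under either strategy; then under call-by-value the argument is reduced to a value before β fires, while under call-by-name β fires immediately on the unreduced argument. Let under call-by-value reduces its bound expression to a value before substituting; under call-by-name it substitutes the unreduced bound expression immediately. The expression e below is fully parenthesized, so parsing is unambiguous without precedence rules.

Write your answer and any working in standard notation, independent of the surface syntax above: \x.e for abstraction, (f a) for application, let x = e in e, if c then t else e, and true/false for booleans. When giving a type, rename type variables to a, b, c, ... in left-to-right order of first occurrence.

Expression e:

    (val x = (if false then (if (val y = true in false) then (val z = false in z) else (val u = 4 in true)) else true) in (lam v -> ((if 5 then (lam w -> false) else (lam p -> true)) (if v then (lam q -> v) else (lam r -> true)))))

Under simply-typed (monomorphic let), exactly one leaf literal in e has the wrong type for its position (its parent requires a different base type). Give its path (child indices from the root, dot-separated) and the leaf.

Trace:
  unify Bool ~ Bool
let y : Bool
  unify Bool ~ Bool
let z : Bool
z : Bool
let u : Int
  unify Bool ~ Bool
  unify Bool ~ Bool
let x : Bool
  unify Int ~ Bool
  FAIL: mismatch Int ~ Bool

Answer: 1.0.0.0 : 5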